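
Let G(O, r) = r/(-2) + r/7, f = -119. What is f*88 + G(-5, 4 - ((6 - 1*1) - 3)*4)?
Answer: -73294/7 ≈ -10471.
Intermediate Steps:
G(O, r) = -5*r/14 (G(O, r) = r*(-½) + r*(⅐) = -r/2 + r/7 = -5*r/14)
f*88 + G(-5, 4 - ((6 - 1*1) - 3)*4) = -119*88 - 5*(4 - ((6 - 1*1) - 3)*4)/14 = -10472 - 5*(4 - ((6 - 1) - 3)*4)/14 = -10472 - 5*(4 - (5 - 3)*4)/14 = -10472 - 5*(4 - 2*4)/14 = -10472 - 5*(4 - 1*8)/14 = -10472 - 5*(4 - 8)/14 = -10472 - 5/14*(-4) = -10472 + 10/7 = -73294/7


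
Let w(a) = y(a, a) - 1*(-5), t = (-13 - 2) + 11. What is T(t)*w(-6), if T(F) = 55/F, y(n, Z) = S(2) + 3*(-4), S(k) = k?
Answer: 275/4 ≈ 68.750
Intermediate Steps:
t = -4 (t = -15 + 11 = -4)
y(n, Z) = -10 (y(n, Z) = 2 + 3*(-4) = 2 - 12 = -10)
w(a) = -5 (w(a) = -10 - 1*(-5) = -10 + 5 = -5)
T(t)*w(-6) = (55/(-4))*(-5) = (55*(-¼))*(-5) = -55/4*(-5) = 275/4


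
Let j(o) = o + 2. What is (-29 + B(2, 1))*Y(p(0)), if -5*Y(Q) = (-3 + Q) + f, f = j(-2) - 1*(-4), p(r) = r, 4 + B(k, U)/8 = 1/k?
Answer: 57/5 ≈ 11.400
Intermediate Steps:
B(k, U) = -32 + 8/k
j(o) = 2 + o
f = 4 (f = (2 - 2) - 1*(-4) = 0 + 4 = 4)
Y(Q) = -1/5 - Q/5 (Y(Q) = -((-3 + Q) + 4)/5 = -(1 + Q)/5 = -1/5 - Q/5)
(-29 + B(2, 1))*Y(p(0)) = (-29 + (-32 + 8/2))*(-1/5 - 1/5*0) = (-29 + (-32 + 8*(1/2)))*(-1/5 + 0) = (-29 + (-32 + 4))*(-1/5) = (-29 - 28)*(-1/5) = -57*(-1/5) = 57/5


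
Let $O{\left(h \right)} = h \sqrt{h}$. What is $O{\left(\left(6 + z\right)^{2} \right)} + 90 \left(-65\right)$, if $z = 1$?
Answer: $-5507$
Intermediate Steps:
$O{\left(h \right)} = h^{\frac{3}{2}}$
$O{\left(\left(6 + z\right)^{2} \right)} + 90 \left(-65\right) = \left(\left(6 + 1\right)^{2}\right)^{\frac{3}{2}} + 90 \left(-65\right) = \left(7^{2}\right)^{\frac{3}{2}} - 5850 = 49^{\frac{3}{2}} - 5850 = 343 - 5850 = -5507$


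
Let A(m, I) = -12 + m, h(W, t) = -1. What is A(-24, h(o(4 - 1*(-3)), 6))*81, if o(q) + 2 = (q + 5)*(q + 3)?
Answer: -2916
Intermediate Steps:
o(q) = -2 + (3 + q)*(5 + q) (o(q) = -2 + (q + 5)*(q + 3) = -2 + (5 + q)*(3 + q) = -2 + (3 + q)*(5 + q))
A(-24, h(o(4 - 1*(-3)), 6))*81 = (-12 - 24)*81 = -36*81 = -2916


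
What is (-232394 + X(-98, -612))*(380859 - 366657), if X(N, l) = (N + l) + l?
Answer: -3319234632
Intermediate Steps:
X(N, l) = N + 2*l
(-232394 + X(-98, -612))*(380859 - 366657) = (-232394 + (-98 + 2*(-612)))*(380859 - 366657) = (-232394 + (-98 - 1224))*14202 = (-232394 - 1322)*14202 = -233716*14202 = -3319234632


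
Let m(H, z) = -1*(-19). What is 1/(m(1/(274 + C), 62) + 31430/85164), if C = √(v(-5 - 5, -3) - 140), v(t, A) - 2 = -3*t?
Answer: 42582/824773 ≈ 0.051629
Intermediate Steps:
v(t, A) = 2 - 3*t
C = 6*I*√3 (C = √((2 - 3*(-5 - 5)) - 140) = √((2 - 3*(-10)) - 140) = √((2 + 30) - 140) = √(32 - 140) = √(-108) = 6*I*√3 ≈ 10.392*I)
m(H, z) = 19
1/(m(1/(274 + C), 62) + 31430/85164) = 1/(19 + 31430/85164) = 1/(19 + 31430*(1/85164)) = 1/(19 + 15715/42582) = 1/(824773/42582) = 42582/824773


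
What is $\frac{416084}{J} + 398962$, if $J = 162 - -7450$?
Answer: $\frac{759328707}{1903} \approx 3.9902 \cdot 10^{5}$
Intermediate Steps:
$J = 7612$ ($J = 162 + 7450 = 7612$)
$\frac{416084}{J} + 398962 = \frac{416084}{7612} + 398962 = 416084 \cdot \frac{1}{7612} + 398962 = \frac{104021}{1903} + 398962 = \frac{759328707}{1903}$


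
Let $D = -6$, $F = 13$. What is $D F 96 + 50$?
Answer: $-7438$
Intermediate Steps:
$D F 96 + 50 = \left(-6\right) 13 \cdot 96 + 50 = \left(-78\right) 96 + 50 = -7488 + 50 = -7438$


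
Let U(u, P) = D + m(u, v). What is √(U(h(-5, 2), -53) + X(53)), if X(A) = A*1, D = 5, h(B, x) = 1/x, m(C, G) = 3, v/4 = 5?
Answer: √61 ≈ 7.8102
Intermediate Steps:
v = 20 (v = 4*5 = 20)
U(u, P) = 8 (U(u, P) = 5 + 3 = 8)
X(A) = A
√(U(h(-5, 2), -53) + X(53)) = √(8 + 53) = √61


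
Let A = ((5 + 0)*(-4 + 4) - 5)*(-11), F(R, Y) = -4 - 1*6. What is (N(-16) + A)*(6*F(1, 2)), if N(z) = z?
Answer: -2340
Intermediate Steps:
F(R, Y) = -10 (F(R, Y) = -4 - 6 = -10)
A = 55 (A = (5*0 - 5)*(-11) = (0 - 5)*(-11) = -5*(-11) = 55)
(N(-16) + A)*(6*F(1, 2)) = (-16 + 55)*(6*(-10)) = 39*(-60) = -2340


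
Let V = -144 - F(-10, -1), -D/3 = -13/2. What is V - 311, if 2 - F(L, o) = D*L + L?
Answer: -662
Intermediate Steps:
D = 39/2 (D = -(-39)/2 = -3*(-13/2) = 39/2 ≈ 19.500)
F(L, o) = 2 - 41*L/2 (F(L, o) = 2 - (39*L/2 + L) = 2 - 41*L/2)
V = -351 (V = -144 - (2 - 41/2*(-10)) = -144 - (2 + 205) = -144 - 1*207 = -144 - 207 = -351)
V - 311 = -351 - 311 = -662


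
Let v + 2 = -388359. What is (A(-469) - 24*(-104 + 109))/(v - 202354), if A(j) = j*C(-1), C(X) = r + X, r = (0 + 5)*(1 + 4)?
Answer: 1264/65635 ≈ 0.019258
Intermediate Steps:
v = -388361 (v = -2 - 388359 = -388361)
r = 25 (r = 5*5 = 25)
C(X) = 25 + X
A(j) = 24*j (A(j) = j*(25 - 1) = j*24 = 24*j)
(A(-469) - 24*(-104 + 109))/(v - 202354) = (24*(-469) - 24*(-104 + 109))/(-388361 - 202354) = (-11256 - 24*5)/(-590715) = (-11256 - 120)*(-1/590715) = -11376*(-1/590715) = 1264/65635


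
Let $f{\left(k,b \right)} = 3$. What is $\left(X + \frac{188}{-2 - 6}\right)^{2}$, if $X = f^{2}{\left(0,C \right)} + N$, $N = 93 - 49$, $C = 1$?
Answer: $\frac{3481}{4} \approx 870.25$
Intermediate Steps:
$N = 44$ ($N = 93 - 49 = 44$)
$X = 53$ ($X = 3^{2} + 44 = 9 + 44 = 53$)
$\left(X + \frac{188}{-2 - 6}\right)^{2} = \left(53 + \frac{188}{-2 - 6}\right)^{2} = \left(53 + \frac{188}{-8}\right)^{2} = \left(53 + 188 \left(- \frac{1}{8}\right)\right)^{2} = \left(53 - \frac{47}{2}\right)^{2} = \left(\frac{59}{2}\right)^{2} = \frac{3481}{4}$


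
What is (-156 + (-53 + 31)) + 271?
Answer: 93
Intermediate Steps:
(-156 + (-53 + 31)) + 271 = (-156 - 22) + 271 = -178 + 271 = 93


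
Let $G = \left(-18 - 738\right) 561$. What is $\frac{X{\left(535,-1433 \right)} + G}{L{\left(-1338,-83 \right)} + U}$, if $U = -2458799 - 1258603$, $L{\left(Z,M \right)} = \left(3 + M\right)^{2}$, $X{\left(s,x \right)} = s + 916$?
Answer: $\frac{422665}{3711002} \approx 0.1139$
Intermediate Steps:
$X{\left(s,x \right)} = 916 + s$
$G = -424116$ ($G = \left(-756\right) 561 = -424116$)
$U = -3717402$
$\frac{X{\left(535,-1433 \right)} + G}{L{\left(-1338,-83 \right)} + U} = \frac{\left(916 + 535\right) - 424116}{\left(3 - 83\right)^{2} - 3717402} = \frac{1451 - 424116}{\left(-80\right)^{2} - 3717402} = - \frac{422665}{6400 - 3717402} = - \frac{422665}{-3711002} = \left(-422665\right) \left(- \frac{1}{3711002}\right) = \frac{422665}{3711002}$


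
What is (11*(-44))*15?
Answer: -7260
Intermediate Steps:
(11*(-44))*15 = -484*15 = -7260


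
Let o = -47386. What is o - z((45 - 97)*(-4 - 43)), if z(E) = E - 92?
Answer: -49738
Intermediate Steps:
z(E) = -92 + E
o - z((45 - 97)*(-4 - 43)) = -47386 - (-92 + (45 - 97)*(-4 - 43)) = -47386 - (-92 - 52*(-47)) = -47386 - (-92 + 2444) = -47386 - 1*2352 = -47386 - 2352 = -49738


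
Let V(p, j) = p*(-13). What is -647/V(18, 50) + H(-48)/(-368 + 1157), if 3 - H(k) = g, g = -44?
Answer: 173827/61542 ≈ 2.8245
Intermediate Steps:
H(k) = 47 (H(k) = 3 - 1*(-44) = 3 + 44 = 47)
V(p, j) = -13*p
-647/V(18, 50) + H(-48)/(-368 + 1157) = -647/((-13*18)) + 47/(-368 + 1157) = -647/(-234) + 47/789 = -647*(-1/234) + 47*(1/789) = 647/234 + 47/789 = 173827/61542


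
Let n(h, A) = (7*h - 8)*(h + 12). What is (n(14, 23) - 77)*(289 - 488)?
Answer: -450337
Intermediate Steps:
n(h, A) = (-8 + 7*h)*(12 + h)
(n(14, 23) - 77)*(289 - 488) = ((-96 + 7*14² + 76*14) - 77)*(289 - 488) = ((-96 + 7*196 + 1064) - 77)*(-199) = ((-96 + 1372 + 1064) - 77)*(-199) = (2340 - 77)*(-199) = 2263*(-199) = -450337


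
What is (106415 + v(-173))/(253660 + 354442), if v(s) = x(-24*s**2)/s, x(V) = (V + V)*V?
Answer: -5964623569/608102 ≈ -9808.6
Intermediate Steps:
x(V) = 2*V**2 (x(V) = (2*V)*V = 2*V**2)
v(s) = 1152*s**3 (v(s) = (2*(-24*s**2)**2)/s = (2*(576*s**4))/s = (1152*s**4)/s = 1152*s**3)
(106415 + v(-173))/(253660 + 354442) = (106415 + 1152*(-173)**3)/(253660 + 354442) = (106415 + 1152*(-5177717))/608102 = (106415 - 5964729984)*(1/608102) = -5964623569*1/608102 = -5964623569/608102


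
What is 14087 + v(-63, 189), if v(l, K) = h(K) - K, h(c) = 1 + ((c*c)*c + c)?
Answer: 6765357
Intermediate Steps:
h(c) = 1 + c + c³ (h(c) = 1 + (c²*c + c) = 1 + (c³ + c) = 1 + (c + c³) = 1 + c + c³)
v(l, K) = 1 + K³ (v(l, K) = (1 + K + K³) - K = 1 + K³)
14087 + v(-63, 189) = 14087 + (1 + 189³) = 14087 + (1 + 6751269) = 14087 + 6751270 = 6765357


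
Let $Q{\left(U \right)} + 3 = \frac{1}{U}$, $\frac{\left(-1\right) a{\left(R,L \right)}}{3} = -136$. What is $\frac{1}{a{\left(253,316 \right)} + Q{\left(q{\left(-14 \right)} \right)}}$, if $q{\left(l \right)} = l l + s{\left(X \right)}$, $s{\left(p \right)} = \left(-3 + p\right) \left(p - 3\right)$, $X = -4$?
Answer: $\frac{245}{99226} \approx 0.0024691$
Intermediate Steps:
$s{\left(p \right)} = \left(-3 + p\right)^{2}$ ($s{\left(p \right)} = \left(-3 + p\right) \left(-3 + p\right) = \left(-3 + p\right)^{2}$)
$a{\left(R,L \right)} = 408$ ($a{\left(R,L \right)} = \left(-3\right) \left(-136\right) = 408$)
$q{\left(l \right)} = 49 + l^{2}$ ($q{\left(l \right)} = l l + \left(-3 - 4\right)^{2} = l^{2} + \left(-7\right)^{2} = l^{2} + 49 = 49 + l^{2}$)
$Q{\left(U \right)} = -3 + \frac{1}{U}$
$\frac{1}{a{\left(253,316 \right)} + Q{\left(q{\left(-14 \right)} \right)}} = \frac{1}{408 - \left(3 - \frac{1}{49 + \left(-14\right)^{2}}\right)} = \frac{1}{408 - \left(3 - \frac{1}{49 + 196}\right)} = \frac{1}{408 - \left(3 - \frac{1}{245}\right)} = \frac{1}{408 + \left(-3 + \frac{1}{245}\right)} = \frac{1}{408 - \frac{734}{245}} = \frac{1}{\frac{99226}{245}} = \frac{245}{99226}$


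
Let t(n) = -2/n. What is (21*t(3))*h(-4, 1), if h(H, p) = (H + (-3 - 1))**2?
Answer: -896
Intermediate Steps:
h(H, p) = (-4 + H)**2 (h(H, p) = (H - 4)**2 = (-4 + H)**2)
(21*t(3))*h(-4, 1) = (21*(-2/3))*(-4 - 4)**2 = (21*(-2*1/3))*(-8)**2 = (21*(-2/3))*64 = -14*64 = -896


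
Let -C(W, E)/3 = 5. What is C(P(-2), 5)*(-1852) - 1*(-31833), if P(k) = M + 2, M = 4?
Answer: 59613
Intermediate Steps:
P(k) = 6 (P(k) = 4 + 2 = 6)
C(W, E) = -15 (C(W, E) = -3*5 = -15)
C(P(-2), 5)*(-1852) - 1*(-31833) = -15*(-1852) - 1*(-31833) = 27780 + 31833 = 59613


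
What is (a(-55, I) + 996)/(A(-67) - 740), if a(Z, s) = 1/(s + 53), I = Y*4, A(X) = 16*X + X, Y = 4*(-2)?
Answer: -20917/39459 ≈ -0.53009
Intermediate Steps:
Y = -8
A(X) = 17*X
I = -32 (I = -8*4 = -32)
a(Z, s) = 1/(53 + s)
(a(-55, I) + 996)/(A(-67) - 740) = (1/(53 - 32) + 996)/(17*(-67) - 740) = (1/21 + 996)/(-1139 - 740) = (1/21 + 996)/(-1879) = (20917/21)*(-1/1879) = -20917/39459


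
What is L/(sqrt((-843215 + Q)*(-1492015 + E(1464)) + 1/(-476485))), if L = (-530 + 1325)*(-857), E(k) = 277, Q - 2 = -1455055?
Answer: -681315*sqrt(778380038334715935944915)/1633587706506429239 ≈ -0.36796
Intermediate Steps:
Q = -1455053 (Q = 2 - 1455055 = -1455053)
L = -681315 (L = 795*(-857) = -681315)
L/(sqrt((-843215 + Q)*(-1492015 + E(1464)) + 1/(-476485))) = -681315/sqrt((-843215 - 1455053)*(-1492015 + 277) + 1/(-476485)) = -681315/sqrt(-2298268*(-1491738) - 1/476485) = -681315/sqrt(3428413709784 - 1/476485) = -681315*sqrt(778380038334715935944915)/1633587706506429239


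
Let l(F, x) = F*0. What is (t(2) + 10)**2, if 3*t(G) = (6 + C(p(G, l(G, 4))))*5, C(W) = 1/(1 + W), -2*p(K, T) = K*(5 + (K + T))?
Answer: 126025/324 ≈ 388.97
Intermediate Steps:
l(F, x) = 0
p(K, T) = -K*(5 + K + T)/2 (p(K, T) = -K*(5 + (K + T))/2 = -K*(5 + K + T)/2)
t(G) = 10 + 5/(3*(1 - G*(5 + G)/2)) (t(G) = ((6 + 1/(1 - G*(5 + G + 0)/2))*5)/3 = ((6 + 1/(1 - G*(5 + G)/2))*5)/3 = (30 + 5/(1 - G*(5 + G)/2))/3 = 10 + 5/(3*(1 - G*(5 + G)/2)))
(t(2) + 10)**2 = (10*(-7 + 3*2*(5 + 2))/(3*(-2 + 2*(5 + 2))) + 10)**2 = (10*(-7 + 3*2*7)/(3*(-2 + 2*7)) + 10)**2 = (10*(-7 + 42)/(3*(-2 + 14)) + 10)**2 = ((10/3)*35/12 + 10)**2 = ((10/3)*(1/12)*35 + 10)**2 = (175/18 + 10)**2 = (355/18)**2 = 126025/324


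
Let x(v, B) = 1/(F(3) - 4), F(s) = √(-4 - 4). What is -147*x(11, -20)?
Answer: 49/2 + 49*I*√2/4 ≈ 24.5 + 17.324*I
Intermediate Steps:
F(s) = 2*I*√2 (F(s) = √(-8) = 2*I*√2)
x(v, B) = 1/(-4 + 2*I*√2) (x(v, B) = 1/(2*I*√2 - 4) = 1/(-4 + 2*I*√2))
-147*x(11, -20) = -147*(-⅙ - I*√2/12) = 49/2 + 49*I*√2/4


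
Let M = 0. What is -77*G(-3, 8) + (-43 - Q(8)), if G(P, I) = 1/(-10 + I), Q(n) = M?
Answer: -9/2 ≈ -4.5000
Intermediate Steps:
Q(n) = 0
-77*G(-3, 8) + (-43 - Q(8)) = -77/(-10 + 8) + (-43 - 1*0) = -77/(-2) + (-43 + 0) = -77*(-½) - 43 = 77/2 - 43 = -9/2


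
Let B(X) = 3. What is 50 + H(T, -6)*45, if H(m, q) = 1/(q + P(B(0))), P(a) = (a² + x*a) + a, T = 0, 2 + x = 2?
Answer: 115/2 ≈ 57.500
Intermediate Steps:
x = 0 (x = -2 + 2 = 0)
P(a) = a + a² (P(a) = (a² + 0*a) + a = (a² + 0) + a = a² + a = a + a²)
H(m, q) = 1/(12 + q) (H(m, q) = 1/(q + 3*(1 + 3)) = 1/(q + 3*4) = 1/(q + 12) = 1/(12 + q))
50 + H(T, -6)*45 = 50 + 45/(12 - 6) = 50 + 45/6 = 50 + (⅙)*45 = 50 + 15/2 = 115/2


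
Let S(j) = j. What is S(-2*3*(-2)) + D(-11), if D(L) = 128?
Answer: 140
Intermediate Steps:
S(-2*3*(-2)) + D(-11) = -2*3*(-2) + 128 = -6*(-2) + 128 = 12 + 128 = 140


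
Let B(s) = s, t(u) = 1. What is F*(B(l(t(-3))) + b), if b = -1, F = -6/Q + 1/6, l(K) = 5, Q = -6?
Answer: 14/3 ≈ 4.6667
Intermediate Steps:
F = 7/6 (F = -6/(-6) + 1/6 = -6*(-⅙) + 1*(⅙) = 1 + ⅙ = 7/6 ≈ 1.1667)
F*(B(l(t(-3))) + b) = 7*(5 - 1)/6 = (7/6)*4 = 14/3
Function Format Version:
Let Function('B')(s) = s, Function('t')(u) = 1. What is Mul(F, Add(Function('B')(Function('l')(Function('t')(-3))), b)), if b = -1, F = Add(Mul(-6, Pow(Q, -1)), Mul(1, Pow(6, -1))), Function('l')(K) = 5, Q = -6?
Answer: Rational(14, 3) ≈ 4.6667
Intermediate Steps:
F = Rational(7, 6) (F = Add(Mul(-6, Pow(-6, -1)), Mul(1, Pow(6, -1))) = Add(Mul(-6, Rational(-1, 6)), Mul(1, Rational(1, 6))) = Add(1, Rational(1, 6)) = Rational(7, 6) ≈ 1.1667)
Mul(F, Add(Function('B')(Function('l')(Function('t')(-3))), b)) = Mul(Rational(7, 6), Add(5, -1)) = Mul(Rational(7, 6), 4) = Rational(14, 3)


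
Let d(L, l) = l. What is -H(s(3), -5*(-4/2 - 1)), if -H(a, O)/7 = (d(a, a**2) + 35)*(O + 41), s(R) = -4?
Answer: 19992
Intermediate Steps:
H(a, O) = -7*(35 + a**2)*(41 + O) (H(a, O) = -7*(a**2 + 35)*(O + 41) = -7*(35 + a**2)*(41 + O))
-H(s(3), -5*(-4/2 - 1)) = -(-10045 - 287*(-4)**2 - (-1225)*(-4/2 - 1) - 7*(-5*(-4/2 - 1))*(-4)**2) = -(-10045 - 287*16 - (-1225)*(-4*1/2 - 1) - 7*(-5*(-4*1/2 - 1))*16) = -(-10045 - 4592 - (-1225)*(-2 - 1) - 7*(-5*(-2 - 1))*16) = -(-10045 - 4592 - (-1225)*(-3) - 7*(-5*(-3))*16) = -(-10045 - 4592 - 245*15 - 7*15*16) = -(-10045 - 4592 - 3675 - 1680) = -1*(-19992) = 19992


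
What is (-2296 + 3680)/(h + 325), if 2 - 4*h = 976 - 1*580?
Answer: 2768/453 ≈ 6.1104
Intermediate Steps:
h = -197/2 (h = ½ - (976 - 1*580)/4 = ½ - (976 - 580)/4 = ½ - ¼*396 = ½ - 99 = -197/2 ≈ -98.500)
(-2296 + 3680)/(h + 325) = (-2296 + 3680)/(-197/2 + 325) = 1384/(453/2) = 1384*(2/453) = 2768/453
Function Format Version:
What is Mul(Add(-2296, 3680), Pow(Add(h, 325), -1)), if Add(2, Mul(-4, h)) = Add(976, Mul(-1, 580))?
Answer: Rational(2768, 453) ≈ 6.1104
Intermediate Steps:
h = Rational(-197, 2) (h = Add(Rational(1, 2), Mul(Rational(-1, 4), Add(976, Mul(-1, 580)))) = Add(Rational(1, 2), Mul(Rational(-1, 4), Add(976, -580))) = Add(Rational(1, 2), Mul(Rational(-1, 4), 396)) = Add(Rational(1, 2), -99) = Rational(-197, 2) ≈ -98.500)
Mul(Add(-2296, 3680), Pow(Add(h, 325), -1)) = Mul(Add(-2296, 3680), Pow(Add(Rational(-197, 2), 325), -1)) = Mul(1384, Pow(Rational(453, 2), -1)) = Mul(1384, Rational(2, 453)) = Rational(2768, 453)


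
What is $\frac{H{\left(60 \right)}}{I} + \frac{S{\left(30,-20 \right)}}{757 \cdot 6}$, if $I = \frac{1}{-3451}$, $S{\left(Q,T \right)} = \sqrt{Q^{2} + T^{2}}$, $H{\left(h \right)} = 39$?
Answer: $-134589 + \frac{5 \sqrt{13}}{2271} \approx -1.3459 \cdot 10^{5}$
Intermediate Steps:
$I = - \frac{1}{3451} \approx -0.00028977$
$\frac{H{\left(60 \right)}}{I} + \frac{S{\left(30,-20 \right)}}{757 \cdot 6} = \frac{39}{- \frac{1}{3451}} + \frac{\sqrt{30^{2} + \left(-20\right)^{2}}}{757 \cdot 6} = 39 \left(-3451\right) + \frac{\sqrt{900 + 400}}{4542} = -134589 + \sqrt{1300} \cdot \frac{1}{4542} = -134589 + 10 \sqrt{13} \cdot \frac{1}{4542} = -134589 + \frac{5 \sqrt{13}}{2271}$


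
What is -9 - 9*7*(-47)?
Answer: 2952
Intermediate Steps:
-9 - 9*7*(-47) = -9 - 63*(-47) = -9 + 2961 = 2952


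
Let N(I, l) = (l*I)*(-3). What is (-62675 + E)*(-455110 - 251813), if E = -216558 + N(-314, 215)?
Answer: 54223114869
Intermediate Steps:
N(I, l) = -3*I*l (N(I, l) = (I*l)*(-3) = -3*I*l)
E = -14028 (E = -216558 - 3*(-314)*215 = -216558 + 202530 = -14028)
(-62675 + E)*(-455110 - 251813) = (-62675 - 14028)*(-455110 - 251813) = -76703*(-706923) = 54223114869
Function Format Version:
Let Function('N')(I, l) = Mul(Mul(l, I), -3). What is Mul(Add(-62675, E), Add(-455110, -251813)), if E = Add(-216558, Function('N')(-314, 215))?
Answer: 54223114869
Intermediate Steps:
Function('N')(I, l) = Mul(-3, I, l) (Function('N')(I, l) = Mul(Mul(I, l), -3) = Mul(-3, I, l))
E = -14028 (E = Add(-216558, Mul(-3, -314, 215)) = Add(-216558, 202530) = -14028)
Mul(Add(-62675, E), Add(-455110, -251813)) = Mul(Add(-62675, -14028), Add(-455110, -251813)) = Mul(-76703, -706923) = 54223114869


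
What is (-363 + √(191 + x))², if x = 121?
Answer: 132081 - 1452*√78 ≈ 1.1926e+5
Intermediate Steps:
(-363 + √(191 + x))² = (-363 + √(191 + 121))² = (-363 + √312)² = (-363 + 2*√78)²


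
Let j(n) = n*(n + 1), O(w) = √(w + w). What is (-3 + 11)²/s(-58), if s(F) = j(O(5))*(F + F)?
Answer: -16/261 + 8*√10/1305 ≈ -0.041917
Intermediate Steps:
O(w) = √2*√w (O(w) = √(2*w) = √2*√w)
j(n) = n*(1 + n)
s(F) = 2*F*√10*(1 + √10) (s(F) = ((√2*√5)*(1 + √2*√5))*(F + F) = (√10*(1 + √10))*(2*F) = 2*F*√10*(1 + √10))
(-3 + 11)²/s(-58) = (-3 + 11)²/((2*(-58)*(10 + √10))) = 8²/(-1160 - 116*√10) = 64/(-1160 - 116*√10)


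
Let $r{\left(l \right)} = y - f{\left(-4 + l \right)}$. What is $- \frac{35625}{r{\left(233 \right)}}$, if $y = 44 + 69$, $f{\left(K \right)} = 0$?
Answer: $- \frac{35625}{113} \approx -315.27$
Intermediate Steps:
$y = 113$
$r{\left(l \right)} = 113$ ($r{\left(l \right)} = 113 - 0 = 113 + 0 = 113$)
$- \frac{35625}{r{\left(233 \right)}} = - \frac{35625}{113}$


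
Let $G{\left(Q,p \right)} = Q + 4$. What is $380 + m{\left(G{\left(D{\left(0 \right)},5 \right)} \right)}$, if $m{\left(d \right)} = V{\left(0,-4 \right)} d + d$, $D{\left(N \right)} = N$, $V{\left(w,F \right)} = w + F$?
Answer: $368$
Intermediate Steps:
$V{\left(w,F \right)} = F + w$
$G{\left(Q,p \right)} = 4 + Q$
$m{\left(d \right)} = - 3 d$ ($m{\left(d \right)} = \left(-4 + 0\right) d + d = - 4 d + d = - 3 d$)
$380 + m{\left(G{\left(D{\left(0 \right)},5 \right)} \right)} = 380 - 3 \left(4 + 0\right) = 380 - 12 = 368$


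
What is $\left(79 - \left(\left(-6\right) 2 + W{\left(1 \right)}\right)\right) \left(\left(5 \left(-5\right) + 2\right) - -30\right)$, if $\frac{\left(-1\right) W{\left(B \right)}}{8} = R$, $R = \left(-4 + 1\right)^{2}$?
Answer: $1141$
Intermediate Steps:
$R = 9$ ($R = \left(-3\right)^{2} = 9$)
$W{\left(B \right)} = -72$ ($W{\left(B \right)} = \left(-8\right) 9 = -72$)
$\left(79 - \left(\left(-6\right) 2 + W{\left(1 \right)}\right)\right) \left(\left(5 \left(-5\right) + 2\right) - -30\right) = \left(79 - \left(\left(-6\right) 2 - 72\right)\right) \left(\left(5 \left(-5\right) + 2\right) - -30\right) = \left(79 - \left(-12 - 72\right)\right) \left(\left(-25 + 2\right) + 30\right) = \left(79 - -84\right) \left(-23 + 30\right) = \left(79 + 84\right) 7 = 163 \cdot 7 = 1141$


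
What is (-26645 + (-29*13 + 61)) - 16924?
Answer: -43885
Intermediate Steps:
(-26645 + (-29*13 + 61)) - 16924 = (-26645 + (-377 + 61)) - 16924 = (-26645 - 316) - 16924 = -26961 - 16924 = -43885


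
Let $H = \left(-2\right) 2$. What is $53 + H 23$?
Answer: $-39$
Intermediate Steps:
$H = -4$
$53 + H 23 = 53 - 92 = -39$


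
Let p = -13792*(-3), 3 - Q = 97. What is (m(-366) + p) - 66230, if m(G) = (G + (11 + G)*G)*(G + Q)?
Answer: -59624294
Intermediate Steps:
Q = -94 (Q = 3 - 1*97 = 3 - 97 = -94)
p = 41376
m(G) = (-94 + G)*(G + G*(11 + G)) (m(G) = (G + (11 + G)*G)*(G - 94) = (G + G*(11 + G))*(-94 + G) = (-94 + G)*(G + G*(11 + G)))
(m(-366) + p) - 66230 = (-366*(-1128 + (-366)**2 - 82*(-366)) + 41376) - 66230 = (-366*(-1128 + 133956 + 30012) + 41376) - 66230 = (-366*162840 + 41376) - 66230 = (-59599440 + 41376) - 66230 = -59558064 - 66230 = -59624294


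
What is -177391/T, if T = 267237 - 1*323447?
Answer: 177391/56210 ≈ 3.1559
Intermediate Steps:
T = -56210 (T = 267237 - 323447 = -56210)
-177391/T = -177391/(-56210) = -177391*(-1/56210) = 177391/56210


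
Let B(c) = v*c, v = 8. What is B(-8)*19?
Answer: -1216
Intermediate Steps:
B(c) = 8*c
B(-8)*19 = (8*(-8))*19 = -64*19 = -1216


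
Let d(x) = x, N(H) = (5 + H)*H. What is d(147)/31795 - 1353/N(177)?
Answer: -12761059/341414710 ≈ -0.037377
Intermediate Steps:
N(H) = H*(5 + H)
d(147)/31795 - 1353/N(177) = 147/31795 - 1353*1/(177*(5 + 177)) = 147*(1/31795) - 1353/(177*182) = 147/31795 - 1353/32214 = 147/31795 - 1353*1/32214 = 147/31795 - 451/10738 = -12761059/341414710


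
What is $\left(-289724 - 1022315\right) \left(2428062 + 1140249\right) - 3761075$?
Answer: $-4681766957204$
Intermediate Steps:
$\left(-289724 - 1022315\right) \left(2428062 + 1140249\right) - 3761075 = \left(-289724 - 1022315\right) 3568311 - 3761075 = \left(-1312039\right) 3568311 - 3761075 = -4681763196129 - 3761075 = -4681766957204$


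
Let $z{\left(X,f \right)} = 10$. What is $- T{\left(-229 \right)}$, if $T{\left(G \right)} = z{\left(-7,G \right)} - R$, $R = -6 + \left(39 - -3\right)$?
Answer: $26$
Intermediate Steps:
$R = 36$ ($R = -6 + \left(39 + 3\right) = -6 + 42 = 36$)
$T{\left(G \right)} = -26$ ($T{\left(G \right)} = 10 - 36 = -26$)
$- T{\left(-229 \right)} = \left(-1\right) \left(-26\right) = 26$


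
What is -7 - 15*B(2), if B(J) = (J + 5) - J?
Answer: -82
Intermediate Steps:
B(J) = 5 (B(J) = (5 + J) - J = 5)
-7 - 15*B(2) = -7 - 15*5 = -7 - 75 = -82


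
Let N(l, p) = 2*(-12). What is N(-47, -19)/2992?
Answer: -3/374 ≈ -0.0080214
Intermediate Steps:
N(l, p) = -24
N(-47, -19)/2992 = -24/2992 = -24*1/2992 = -3/374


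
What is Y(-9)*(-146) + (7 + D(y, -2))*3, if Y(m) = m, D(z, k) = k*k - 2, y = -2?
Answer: 1341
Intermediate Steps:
D(z, k) = -2 + k² (D(z, k) = k² - 2 = -2 + k²)
Y(-9)*(-146) + (7 + D(y, -2))*3 = -9*(-146) + (7 + (-2 + (-2)²))*3 = 1314 + (7 + (-2 + 4))*3 = 1314 + (7 + 2)*3 = 1314 + 9*3 = 1314 + 27 = 1341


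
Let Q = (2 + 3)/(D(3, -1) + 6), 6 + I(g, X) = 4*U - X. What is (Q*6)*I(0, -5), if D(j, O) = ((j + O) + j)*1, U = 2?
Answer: 210/11 ≈ 19.091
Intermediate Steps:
D(j, O) = O + 2*j (D(j, O) = ((O + j) + j)*1 = (O + 2*j)*1 = O + 2*j)
I(g, X) = 2 - X (I(g, X) = -6 + (4*2 - X) = -6 + (8 - X) = 2 - X)
Q = 5/11 (Q = (2 + 3)/((-1 + 2*3) + 6) = 5/((-1 + 6) + 6) = 5/(5 + 6) = 5/11 ≈ 0.45455)
(Q*6)*I(0, -5) = ((5/11)*6)*(2 - 1*(-5)) = 30*(2 + 5)/11 = (30/11)*7 = 210/11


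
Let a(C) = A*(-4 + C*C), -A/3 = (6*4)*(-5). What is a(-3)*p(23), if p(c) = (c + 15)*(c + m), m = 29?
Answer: 3556800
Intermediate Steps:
p(c) = (15 + c)*(29 + c) (p(c) = (c + 15)*(c + 29) = (15 + c)*(29 + c))
A = 360 (A = -3*6*4*(-5) = -72*(-5) = -3*(-120) = 360)
a(C) = -1440 + 360*C² (a(C) = 360*(-4 + C*C) = 360*(-4 + C²) = -1440 + 360*C²)
a(-3)*p(23) = (-1440 + 360*(-3)²)*(435 + 23² + 44*23) = (-1440 + 360*9)*(435 + 529 + 1012) = (-1440 + 3240)*1976 = 1800*1976 = 3556800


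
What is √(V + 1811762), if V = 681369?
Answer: √2493131 ≈ 1579.0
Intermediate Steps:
√(V + 1811762) = √(681369 + 1811762) = √2493131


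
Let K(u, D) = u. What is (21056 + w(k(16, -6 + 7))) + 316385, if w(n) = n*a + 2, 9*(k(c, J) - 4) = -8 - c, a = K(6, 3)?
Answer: 337451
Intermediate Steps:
a = 6
k(c, J) = 28/9 - c/9 (k(c, J) = 4 + (-8 - c)/9 = 4 + (-8/9 - c/9) = 28/9 - c/9)
w(n) = 2 + 6*n (w(n) = n*6 + 2 = 6*n + 2 = 2 + 6*n)
(21056 + w(k(16, -6 + 7))) + 316385 = (21056 + (2 + 6*(28/9 - ⅑*16))) + 316385 = (21056 + (2 + 6*(28/9 - 16/9))) + 316385 = (21056 + (2 + 6*(4/3))) + 316385 = (21056 + (2 + 8)) + 316385 = (21056 + 10) + 316385 = 21066 + 316385 = 337451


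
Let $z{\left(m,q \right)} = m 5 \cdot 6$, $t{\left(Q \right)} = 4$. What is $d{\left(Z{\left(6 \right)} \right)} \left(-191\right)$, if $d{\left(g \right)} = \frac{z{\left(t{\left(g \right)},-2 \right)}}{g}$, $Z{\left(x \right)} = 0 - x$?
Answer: $3820$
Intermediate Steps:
$Z{\left(x \right)} = - x$
$z{\left(m,q \right)} = 30 m$ ($z{\left(m,q \right)} = 5 m 6 = 30 m$)
$d{\left(g \right)} = \frac{120}{g}$ ($d{\left(g \right)} = \frac{30 \cdot 4}{g} = \frac{120}{g}$)
$d{\left(Z{\left(6 \right)} \right)} \left(-191\right) = \frac{120}{\left(-1\right) 6} \left(-191\right) = \frac{120}{-6} \left(-191\right) = 120 \left(- \frac{1}{6}\right) \left(-191\right) = \left(-20\right) \left(-191\right) = 3820$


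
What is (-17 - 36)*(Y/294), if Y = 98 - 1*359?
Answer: 4611/98 ≈ 47.051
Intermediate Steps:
Y = -261 (Y = 98 - 359 = -261)
(-17 - 36)*(Y/294) = (-17 - 36)*(-261/294) = -(-13833)/294 = -53*(-87/98) = 4611/98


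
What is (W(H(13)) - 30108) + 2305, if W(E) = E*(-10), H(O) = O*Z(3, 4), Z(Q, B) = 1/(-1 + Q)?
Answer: -27868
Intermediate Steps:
H(O) = O/2 (H(O) = O/(-1 + 3) = O/2)
W(E) = -10*E
(W(H(13)) - 30108) + 2305 = (-5*13 - 30108) + 2305 = (-10*13/2 - 30108) + 2305 = (-65 - 30108) + 2305 = -30173 + 2305 = -27868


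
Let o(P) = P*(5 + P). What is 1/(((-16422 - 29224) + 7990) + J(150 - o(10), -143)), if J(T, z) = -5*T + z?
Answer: -1/37799 ≈ -2.6456e-5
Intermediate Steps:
J(T, z) = z - 5*T
1/(((-16422 - 29224) + 7990) + J(150 - o(10), -143)) = 1/(((-16422 - 29224) + 7990) + (-143 - 5*(150 - 10*(5 + 10)))) = 1/((-45646 + 7990) + (-143 - 5*(150 - 10*15))) = 1/(-37656 + (-143 - 5*(150 - 1*150))) = 1/(-37656 + (-143 - 5*(150 - 150))) = 1/(-37656 + (-143 - 5*0)) = 1/(-37656 + (-143 + 0)) = 1/(-37656 - 143) = 1/(-37799) = -1/37799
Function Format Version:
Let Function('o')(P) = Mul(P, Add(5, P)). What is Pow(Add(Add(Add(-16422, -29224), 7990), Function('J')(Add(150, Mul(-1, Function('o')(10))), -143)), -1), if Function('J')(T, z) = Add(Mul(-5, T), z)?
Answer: Rational(-1, 37799) ≈ -2.6456e-5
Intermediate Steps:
Function('J')(T, z) = Add(z, Mul(-5, T))
Pow(Add(Add(Add(-16422, -29224), 7990), Function('J')(Add(150, Mul(-1, Function('o')(10))), -143)), -1) = Pow(Add(Add(Add(-16422, -29224), 7990), Add(-143, Mul(-5, Add(150, Mul(-1, Mul(10, Add(5, 10))))))), -1) = Pow(Add(Add(-45646, 7990), Add(-143, Mul(-5, Add(150, Mul(-1, Mul(10, 15)))))), -1) = Pow(Add(-37656, Add(-143, Mul(-5, Add(150, Mul(-1, 150))))), -1) = Pow(Add(-37656, Add(-143, Mul(-5, Add(150, -150)))), -1) = Pow(Add(-37656, Add(-143, Mul(-5, 0))), -1) = Pow(Add(-37656, Add(-143, 0)), -1) = Pow(Add(-37656, -143), -1) = Pow(-37799, -1) = Rational(-1, 37799)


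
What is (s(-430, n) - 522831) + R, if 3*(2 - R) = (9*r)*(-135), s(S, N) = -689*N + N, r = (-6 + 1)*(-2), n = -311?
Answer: -304811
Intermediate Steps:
r = 10 (r = -5*(-2) = 10)
s(S, N) = -688*N
R = 4052 (R = 2 - 9*10*(-135)/3 = 2 - 30*(-135) = 2 - ⅓*(-12150) = 2 + 4050 = 4052)
(s(-430, n) - 522831) + R = (-688*(-311) - 522831) + 4052 = (213968 - 522831) + 4052 = -308863 + 4052 = -304811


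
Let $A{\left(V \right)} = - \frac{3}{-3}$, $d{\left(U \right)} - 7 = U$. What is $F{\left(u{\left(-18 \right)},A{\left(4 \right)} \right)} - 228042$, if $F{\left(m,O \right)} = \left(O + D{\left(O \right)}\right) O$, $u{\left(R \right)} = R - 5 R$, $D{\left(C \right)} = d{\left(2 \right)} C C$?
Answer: $-228032$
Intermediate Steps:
$d{\left(U \right)} = 7 + U$
$A{\left(V \right)} = 1$ ($A{\left(V \right)} = \left(-3\right) \left(- \frac{1}{3}\right) = 1$)
$D{\left(C \right)} = 9 C^{2}$ ($D{\left(C \right)} = \left(7 + 2\right) C C = 9 C C = 9 C^{2}$)
$u{\left(R \right)} = - 4 R$
$F{\left(m,O \right)} = O \left(O + 9 O^{2}\right)$ ($F{\left(m,O \right)} = \left(O + 9 O^{2}\right) O = O \left(O + 9 O^{2}\right)$)
$F{\left(u{\left(-18 \right)},A{\left(4 \right)} \right)} - 228042 = 1^{2} \left(1 + 9 \cdot 1\right) - 228042 = 1 \left(1 + 9\right) - 228042 = 1 \cdot 10 - 228042 = 10 - 228042 = -228032$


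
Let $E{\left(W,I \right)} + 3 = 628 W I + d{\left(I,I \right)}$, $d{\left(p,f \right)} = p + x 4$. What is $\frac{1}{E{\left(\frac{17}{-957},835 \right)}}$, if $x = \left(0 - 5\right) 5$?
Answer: $- \frac{957}{8213936} \approx -0.00011651$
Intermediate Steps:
$x = -25$ ($x = \left(-5\right) 5 = -25$)
$d{\left(p,f \right)} = -100 + p$ ($d{\left(p,f \right)} = p - 100 = -100 + p$)
$E{\left(W,I \right)} = -103 + I + 628 I W$ ($E{\left(W,I \right)} = -3 + \left(628 W I + \left(-100 + I\right)\right) = -3 + \left(628 I W + \left(-100 + I\right)\right) = -3 + \left(-100 + I + 628 I W\right) = -103 + I + 628 I W$)
$\frac{1}{E{\left(\frac{17}{-957},835 \right)}} = \frac{1}{-103 + 835 + 628 \cdot 835 \frac{17}{-957}} = \frac{1}{-103 + 835 + 628 \cdot 835 \cdot 17 \left(- \frac{1}{957}\right)} = \frac{1}{-103 + 835 + 628 \cdot 835 \left(- \frac{17}{957}\right)} = \frac{1}{-103 + 835 - \frac{8914460}{957}} = \frac{1}{- \frac{8213936}{957}} = - \frac{957}{8213936}$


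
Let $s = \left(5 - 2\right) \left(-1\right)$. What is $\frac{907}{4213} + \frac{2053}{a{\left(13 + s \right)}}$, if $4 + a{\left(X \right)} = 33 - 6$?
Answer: $\frac{8670150}{96899} \approx 89.476$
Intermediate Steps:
$s = -3$ ($s = 3 \left(-1\right) = -3$)
$a{\left(X \right)} = 23$ ($a{\left(X \right)} = -4 + \left(33 - 6\right) = -4 + 27 = 23$)
$\frac{907}{4213} + \frac{2053}{a{\left(13 + s \right)}} = \frac{907}{4213} + \frac{2053}{23} = \frac{8670150}{96899}$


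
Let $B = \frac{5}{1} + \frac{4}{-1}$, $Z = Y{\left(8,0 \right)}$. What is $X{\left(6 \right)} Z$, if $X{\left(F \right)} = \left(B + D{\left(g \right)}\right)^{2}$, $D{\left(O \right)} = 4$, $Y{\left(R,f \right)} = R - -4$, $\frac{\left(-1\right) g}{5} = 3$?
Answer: $300$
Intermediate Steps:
$g = -15$ ($g = \left(-5\right) 3 = -15$)
$Y{\left(R,f \right)} = 4 + R$ ($Y{\left(R,f \right)} = R + 4 = 4 + R$)
$Z = 12$ ($Z = 4 + 8 = 12$)
$B = 1$ ($B = 5 \cdot 1 + 4 \left(-1\right) = 5 - 4 = 1$)
$X{\left(F \right)} = 25$ ($X{\left(F \right)} = \left(1 + 4\right)^{2} = 5^{2} = 25$)
$X{\left(6 \right)} Z = 25 \cdot 12 = 300$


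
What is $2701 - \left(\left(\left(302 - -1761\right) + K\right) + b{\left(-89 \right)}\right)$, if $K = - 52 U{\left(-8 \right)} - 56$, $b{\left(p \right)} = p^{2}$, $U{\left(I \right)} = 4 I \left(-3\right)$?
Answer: $-2235$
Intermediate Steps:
$U{\left(I \right)} = - 12 I$
$K = -5048$ ($K = - 52 \left(\left(-12\right) \left(-8\right)\right) - 56 = \left(-52\right) 96 - 56 = -4992 - 56 = -5048$)
$2701 - \left(\left(\left(302 - -1761\right) + K\right) + b{\left(-89 \right)}\right) = 2701 - \left(\left(\left(302 - -1761\right) - 5048\right) + \left(-89\right)^{2}\right) = 2701 - \left(\left(\left(302 + 1761\right) - 5048\right) + 7921\right) = 2701 - \left(\left(2063 - 5048\right) + 7921\right) = 2701 - \left(-2985 + 7921\right) = 2701 - 4936 = -2235$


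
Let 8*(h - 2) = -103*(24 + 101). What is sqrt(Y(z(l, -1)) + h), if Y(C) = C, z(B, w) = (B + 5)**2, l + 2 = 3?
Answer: I*sqrt(25142)/4 ≈ 39.641*I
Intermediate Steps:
l = 1 (l = -2 + 3 = 1)
z(B, w) = (5 + B)**2
h = -12859/8 (h = 2 + (-103*(24 + 101))/8 = 2 + (-103*125)/8 = 2 + (1/8)*(-12875) = 2 - 12875/8 = -12859/8 ≈ -1607.4)
sqrt(Y(z(l, -1)) + h) = sqrt((5 + 1)**2 - 12859/8) = sqrt(6**2 - 12859/8) = sqrt(36 - 12859/8) = sqrt(-12571/8) = I*sqrt(25142)/4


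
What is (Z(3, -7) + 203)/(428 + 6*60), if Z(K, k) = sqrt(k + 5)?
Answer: 203/788 + I*sqrt(2)/788 ≈ 0.25761 + 0.0017947*I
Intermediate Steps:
Z(K, k) = sqrt(5 + k)
(Z(3, -7) + 203)/(428 + 6*60) = (sqrt(5 - 7) + 203)/(428 + 6*60) = (sqrt(-2) + 203)/(428 + 360) = (I*sqrt(2) + 203)/788 = (203 + I*sqrt(2))*(1/788) = 203/788 + I*sqrt(2)/788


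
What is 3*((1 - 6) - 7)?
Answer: -36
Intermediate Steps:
3*((1 - 6) - 7) = 3*(-5 - 7) = 3*(-12) = -36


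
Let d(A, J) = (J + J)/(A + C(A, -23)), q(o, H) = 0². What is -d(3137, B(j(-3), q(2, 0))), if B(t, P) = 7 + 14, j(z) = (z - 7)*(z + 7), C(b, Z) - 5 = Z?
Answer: -42/3119 ≈ -0.013466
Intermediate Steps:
C(b, Z) = 5 + Z
j(z) = (-7 + z)*(7 + z)
q(o, H) = 0
B(t, P) = 21
d(A, J) = 2*J/(-18 + A) (d(A, J) = (J + J)/(A + (5 - 23)) = (2*J)/(A - 18) = (2*J)/(-18 + A) = 2*J/(-18 + A))
-d(3137, B(j(-3), q(2, 0))) = -2*21/(-18 + 3137) = -2*21/3119 = -1*42/3119 = -42/3119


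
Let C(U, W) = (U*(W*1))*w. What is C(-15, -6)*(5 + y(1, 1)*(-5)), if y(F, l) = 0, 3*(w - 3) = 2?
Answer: 1650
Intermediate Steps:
w = 11/3 (w = 3 + (⅓)*2 = 3 + ⅔ = 11/3 ≈ 3.6667)
C(U, W) = 11*U*W/3 (C(U, W) = (U*(W*1))*(11/3) = (U*W)*(11/3) = 11*U*W/3)
C(-15, -6)*(5 + y(1, 1)*(-5)) = ((11/3)*(-15)*(-6))*(5 + 0*(-5)) = 330*(5 + 0) = 330*5 = 1650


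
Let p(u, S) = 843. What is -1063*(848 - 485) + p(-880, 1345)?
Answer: -385026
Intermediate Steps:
-1063*(848 - 485) + p(-880, 1345) = -1063*(848 - 485) + 843 = -1063*363 + 843 = -385869 + 843 = -385026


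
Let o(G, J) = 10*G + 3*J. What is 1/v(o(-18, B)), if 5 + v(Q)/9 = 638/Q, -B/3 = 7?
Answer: -27/1853 ≈ -0.014571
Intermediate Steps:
B = -21 (B = -3*7 = -21)
o(G, J) = 3*J + 10*G
v(Q) = -45 + 5742/Q (v(Q) = -45 + 9*(638/Q) = -45 + 5742/Q)
1/v(o(-18, B)) = 1/(-45 + 5742/(3*(-21) + 10*(-18))) = 1/(-45 + 5742/(-63 - 180)) = 1/(-45 + 5742/(-243)) = 1/(-45 + 5742*(-1/243)) = 1/(-45 - 638/27) = 1/(-1853/27) = -27/1853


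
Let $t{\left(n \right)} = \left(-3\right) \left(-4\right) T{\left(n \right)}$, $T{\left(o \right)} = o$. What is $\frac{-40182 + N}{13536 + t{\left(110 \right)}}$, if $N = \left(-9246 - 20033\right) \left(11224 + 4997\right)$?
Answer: $- \frac{158324947}{4952} \approx -31972.0$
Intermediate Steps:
$N = -474934659$ ($N = \left(-29279\right) 16221 = -474934659$)
$t{\left(n \right)} = 12 n$ ($t{\left(n \right)} = \left(-3\right) \left(-4\right) n = 12 n$)
$\frac{-40182 + N}{13536 + t{\left(110 \right)}} = \frac{-40182 - 474934659}{13536 + 12 \cdot 110} = - \frac{474974841}{13536 + 1320} = - \frac{474974841}{14856} = \left(-474974841\right) \frac{1}{14856} = - \frac{158324947}{4952}$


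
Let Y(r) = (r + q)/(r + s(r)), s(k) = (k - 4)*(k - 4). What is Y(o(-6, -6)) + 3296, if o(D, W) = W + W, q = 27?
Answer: 804239/244 ≈ 3296.1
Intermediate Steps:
s(k) = (-4 + k)**2 (s(k) = (-4 + k)*(-4 + k) = (-4 + k)**2)
o(D, W) = 2*W
Y(r) = (27 + r)/(r + (-4 + r)**2) (Y(r) = (r + 27)/(r + (-4 + r)**2) = (27 + r)/(r + (-4 + r)**2))
Y(o(-6, -6)) + 3296 = (27 + 2*(-6))/(2*(-6) + (-4 + 2*(-6))**2) + 3296 = (27 - 12)/(-12 + (-4 - 12)**2) + 3296 = 15/(-12 + (-16)**2) + 3296 = 15/(-12 + 256) + 3296 = 15/244 + 3296 = 804239/244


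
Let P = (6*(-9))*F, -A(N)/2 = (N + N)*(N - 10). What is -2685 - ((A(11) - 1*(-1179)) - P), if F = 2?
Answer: -3928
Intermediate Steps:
A(N) = -4*N*(-10 + N) (A(N) = -2*(N + N)*(N - 10) = -2*2*N*(-10 + N) = -4*N*(-10 + N))
P = -108 (P = (6*(-9))*2 = -54*2 = -108)
-2685 - ((A(11) - 1*(-1179)) - P) = -2685 - ((4*11*(10 - 1*11) - 1*(-1179)) - 1*(-108)) = -2685 - ((4*11*(10 - 11) + 1179) + 108) = -2685 - ((4*11*(-1) + 1179) + 108) = -2685 - ((-44 + 1179) + 108) = -2685 - (1135 + 108) = -2685 - 1*1243 = -2685 - 1243 = -3928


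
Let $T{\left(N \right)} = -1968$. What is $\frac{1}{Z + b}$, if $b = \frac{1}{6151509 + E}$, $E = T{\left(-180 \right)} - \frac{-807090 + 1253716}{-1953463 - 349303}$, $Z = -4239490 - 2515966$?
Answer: $- \frac{7080477188516}{47831852106022391913} \approx -1.4803 \cdot 10^{-7}$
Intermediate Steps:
$Z = -6755456$
$E = - \frac{2265698431}{1151383}$ ($E = -1968 - \frac{-807090 + 1253716}{-1953463 - 349303} = -1968 - \frac{446626}{-2302766} = -1968 - 446626 \left(- \frac{1}{2302766}\right) = -1968 - - \frac{223313}{1151383} = -1968 + \frac{223313}{1151383} = - \frac{2265698431}{1151383} \approx -1967.8$)
$b = \frac{1151383}{7080477188516}$ ($b = \frac{1}{6151509 - \frac{2265698431}{1151383}} = \frac{1}{\frac{7080477188516}{1151383}} = \frac{1151383}{7080477188516} \approx 1.6261 \cdot 10^{-7}$)
$\frac{1}{Z + b} = \frac{1}{-6755456 + \frac{1151383}{7080477188516}} = \frac{1}{- \frac{47831852106022391913}{7080477188516}} = - \frac{7080477188516}{47831852106022391913}$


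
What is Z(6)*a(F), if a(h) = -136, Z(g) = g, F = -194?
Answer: -816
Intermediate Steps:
Z(6)*a(F) = 6*(-136) = -816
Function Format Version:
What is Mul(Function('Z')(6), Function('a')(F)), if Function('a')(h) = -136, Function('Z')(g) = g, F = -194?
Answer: -816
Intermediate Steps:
Mul(Function('Z')(6), Function('a')(F)) = Mul(6, -136) = -816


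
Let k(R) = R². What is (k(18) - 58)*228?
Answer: 60648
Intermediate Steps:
(k(18) - 58)*228 = (18² - 58)*228 = (324 - 58)*228 = 266*228 = 60648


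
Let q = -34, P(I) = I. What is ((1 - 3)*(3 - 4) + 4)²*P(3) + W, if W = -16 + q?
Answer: 58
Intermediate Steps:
W = -50 (W = -16 - 34 = -50)
((1 - 3)*(3 - 4) + 4)²*P(3) + W = ((1 - 3)*(3 - 4) + 4)²*3 - 50 = (-2*(-1) + 4)²*3 - 50 = (2 + 4)²*3 - 50 = 6²*3 - 50 = 36*3 - 50 = 108 - 50 = 58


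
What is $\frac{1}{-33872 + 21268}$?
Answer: $- \frac{1}{12604} \approx -7.934 \cdot 10^{-5}$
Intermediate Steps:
$\frac{1}{-33872 + 21268} = \frac{1}{-12604} = - \frac{1}{12604}$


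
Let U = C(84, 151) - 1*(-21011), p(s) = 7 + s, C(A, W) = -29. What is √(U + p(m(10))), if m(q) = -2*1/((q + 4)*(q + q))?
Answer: √102846065/70 ≈ 144.88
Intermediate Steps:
m(q) = -1/(q*(4 + q)) (m(q) = -2*1/(2*q*(4 + q)) = -1/(q*(4 + q)))
U = 20982 (U = -29 - 1*(-21011) = -29 + 21011 = 20982)
√(U + p(m(10))) = √(20982 + (7 - 1/(10*(4 + 10)))) = √(20982 + (7 - 1*⅒/14)) = √(20982 + (7 - 1*⅒*1/14)) = √(20982 + (7 - 1/140)) = √(20982 + 979/140) = √(2938459/140) = √102846065/70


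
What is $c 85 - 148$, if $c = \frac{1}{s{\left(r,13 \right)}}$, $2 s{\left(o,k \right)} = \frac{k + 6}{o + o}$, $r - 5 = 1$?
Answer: $- \frac{772}{19} \approx -40.632$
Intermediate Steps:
$r = 6$ ($r = 5 + 1 = 6$)
$s{\left(o,k \right)} = \frac{6 + k}{4 o}$ ($s{\left(o,k \right)} = \frac{\left(k + 6\right) \frac{1}{o + o}}{2} = \frac{\left(6 + k\right) \frac{1}{2 o}}{2} = \frac{\frac{1}{2} \frac{1}{o} \left(6 + k\right)}{2} = \frac{6 + k}{4 o}$)
$c = \frac{24}{19}$ ($c = \frac{1}{\frac{1}{4} \cdot \frac{1}{6} \left(6 + 13\right)} = \frac{1}{\frac{1}{4} \cdot \frac{1}{6} \cdot 19} = \frac{1}{\frac{19}{24}} = \frac{24}{19} \approx 1.2632$)
$c 85 - 148 = \frac{24}{19} \cdot 85 - 148 = \frac{2040}{19} - 148 = - \frac{772}{19}$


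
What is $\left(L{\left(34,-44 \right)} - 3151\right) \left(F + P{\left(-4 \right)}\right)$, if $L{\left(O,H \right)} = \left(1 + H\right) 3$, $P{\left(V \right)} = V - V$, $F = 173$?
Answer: $-567440$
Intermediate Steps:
$P{\left(V \right)} = 0$
$L{\left(O,H \right)} = 3 + 3 H$
$\left(L{\left(34,-44 \right)} - 3151\right) \left(F + P{\left(-4 \right)}\right) = \left(\left(3 + 3 \left(-44\right)\right) - 3151\right) \left(173 + 0\right) = \left(\left(3 - 132\right) - 3151\right) 173 = \left(-129 - 3151\right) 173 = \left(-3280\right) 173 = -567440$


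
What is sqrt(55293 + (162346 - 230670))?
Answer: I*sqrt(13031) ≈ 114.15*I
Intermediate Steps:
sqrt(55293 + (162346 - 230670)) = sqrt(55293 - 68324) = sqrt(-13031) = I*sqrt(13031)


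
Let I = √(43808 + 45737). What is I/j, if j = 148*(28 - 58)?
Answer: -√89545/4440 ≈ -0.067397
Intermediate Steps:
j = -4440 (j = 148*(-30) = -4440)
I = √89545 ≈ 299.24
I/j = √89545/(-4440) = √89545*(-1/4440) = -√89545/4440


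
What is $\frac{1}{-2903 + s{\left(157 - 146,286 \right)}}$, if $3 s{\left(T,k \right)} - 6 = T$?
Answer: $- \frac{3}{8692} \approx -0.00034514$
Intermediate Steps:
$s{\left(T,k \right)} = 2 + \frac{T}{3}$
$\frac{1}{-2903 + s{\left(157 - 146,286 \right)}} = \frac{1}{-2903 + \left(2 + \frac{157 - 146}{3}\right)} = \frac{1}{-2903 + \left(2 + \frac{1}{3} \cdot 11\right)} = \frac{1}{-2903 + \left(2 + \frac{11}{3}\right)} = \frac{1}{-2903 + \frac{17}{3}} = \frac{1}{- \frac{8692}{3}} = - \frac{3}{8692}$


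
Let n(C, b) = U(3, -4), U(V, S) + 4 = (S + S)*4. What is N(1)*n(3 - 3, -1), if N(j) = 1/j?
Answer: -36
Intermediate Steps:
U(V, S) = -4 + 8*S (U(V, S) = -4 + (S + S)*4 = -4 + (2*S)*4 = -4 + 8*S)
n(C, b) = -36 (n(C, b) = -4 + 8*(-4) = -4 - 32 = -36)
N(1)*n(3 - 3, -1) = -36/1 = 1*(-36) = -36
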